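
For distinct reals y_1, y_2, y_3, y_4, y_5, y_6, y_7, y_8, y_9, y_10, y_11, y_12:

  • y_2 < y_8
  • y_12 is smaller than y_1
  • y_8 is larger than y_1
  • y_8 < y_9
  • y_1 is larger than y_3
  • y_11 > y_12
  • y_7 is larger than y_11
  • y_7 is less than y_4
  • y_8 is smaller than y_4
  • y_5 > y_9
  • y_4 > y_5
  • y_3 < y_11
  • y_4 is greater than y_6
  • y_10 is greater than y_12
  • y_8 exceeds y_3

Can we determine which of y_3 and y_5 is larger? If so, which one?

y_5

Link the given pairs in sequence: y_3 < y_1; y_1 < y_8; y_8 < y_9; y_9 < y_5.
Together: y_3 < y_1 < y_8 < y_9 < y_5.
So y_5 is larger.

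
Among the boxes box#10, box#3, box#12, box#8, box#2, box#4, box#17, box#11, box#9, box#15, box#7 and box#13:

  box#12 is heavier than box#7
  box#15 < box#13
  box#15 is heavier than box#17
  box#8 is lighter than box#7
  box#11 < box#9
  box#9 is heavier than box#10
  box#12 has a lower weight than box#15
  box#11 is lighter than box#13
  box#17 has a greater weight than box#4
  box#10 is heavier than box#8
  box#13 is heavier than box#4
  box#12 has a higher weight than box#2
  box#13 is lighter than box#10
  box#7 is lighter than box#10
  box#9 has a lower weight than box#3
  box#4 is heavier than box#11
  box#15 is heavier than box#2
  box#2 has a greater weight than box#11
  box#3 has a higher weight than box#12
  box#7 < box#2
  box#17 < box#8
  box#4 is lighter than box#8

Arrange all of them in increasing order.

box#11 < box#4 < box#17 < box#8 < box#7 < box#2 < box#12 < box#15 < box#13 < box#10 < box#9 < box#3

Nothing is placed below box#11, so it is least; from there box#11 < box#4; box#4 < box#17; box#17 < box#8; box#8 < box#7; box#7 < box#2; box#2 < box#12; box#12 < box#15; box#15 < box#13; box#13 < box#10; box#10 < box#9; box#9 < box#3, each given directly.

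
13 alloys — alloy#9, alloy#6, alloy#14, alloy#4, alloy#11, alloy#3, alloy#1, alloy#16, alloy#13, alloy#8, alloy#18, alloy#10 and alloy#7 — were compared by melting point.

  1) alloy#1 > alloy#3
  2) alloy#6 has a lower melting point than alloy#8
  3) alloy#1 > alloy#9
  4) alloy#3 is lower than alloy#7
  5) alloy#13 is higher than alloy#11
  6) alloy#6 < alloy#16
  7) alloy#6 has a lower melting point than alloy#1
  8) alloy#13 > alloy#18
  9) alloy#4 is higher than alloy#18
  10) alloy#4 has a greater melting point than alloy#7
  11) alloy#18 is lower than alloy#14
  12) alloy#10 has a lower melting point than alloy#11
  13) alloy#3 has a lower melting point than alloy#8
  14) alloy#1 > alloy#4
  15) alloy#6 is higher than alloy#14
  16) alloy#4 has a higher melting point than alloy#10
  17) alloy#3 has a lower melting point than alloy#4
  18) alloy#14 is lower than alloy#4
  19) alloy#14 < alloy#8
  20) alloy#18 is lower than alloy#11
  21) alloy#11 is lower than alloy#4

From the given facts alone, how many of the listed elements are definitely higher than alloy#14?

Directly above alloy#14: alloy#6, alloy#4, alloy#8.
One step further: alloy#16, alloy#1 (5 so far).
Nothing else is reachable above alloy#14; 5 in all.

5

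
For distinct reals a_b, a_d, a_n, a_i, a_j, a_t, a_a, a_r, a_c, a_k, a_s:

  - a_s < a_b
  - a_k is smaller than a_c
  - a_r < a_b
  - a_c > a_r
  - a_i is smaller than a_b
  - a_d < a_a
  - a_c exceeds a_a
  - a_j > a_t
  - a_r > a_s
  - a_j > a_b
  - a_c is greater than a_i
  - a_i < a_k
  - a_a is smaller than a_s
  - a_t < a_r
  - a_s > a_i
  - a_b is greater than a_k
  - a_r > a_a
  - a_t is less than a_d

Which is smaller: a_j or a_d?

a_d

The relevant relations are a_d < a_a; a_a < a_s; a_s < a_r; a_r < a_b; a_b < a_j.
Chaining these gives a_d < a_a < a_s < a_r < a_b < a_j.
So a_d < a_j; a_d is the smaller of the two.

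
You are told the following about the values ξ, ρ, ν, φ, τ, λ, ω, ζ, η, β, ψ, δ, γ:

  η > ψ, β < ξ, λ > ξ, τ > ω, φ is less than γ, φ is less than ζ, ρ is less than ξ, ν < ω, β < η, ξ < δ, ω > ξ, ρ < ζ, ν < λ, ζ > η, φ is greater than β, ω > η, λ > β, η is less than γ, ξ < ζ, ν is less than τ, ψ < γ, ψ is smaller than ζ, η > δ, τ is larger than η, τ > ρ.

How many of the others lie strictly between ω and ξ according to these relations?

2

The relations place ξ below ω. An element lies strictly between them when it is forced above ξ and also forced below ω.
Above ξ: {λ, δ, η, ζ, γ, τ}. Below ω: {ψ, ν, β, ρ, δ, η}.
Intersection: {δ, η} — 2.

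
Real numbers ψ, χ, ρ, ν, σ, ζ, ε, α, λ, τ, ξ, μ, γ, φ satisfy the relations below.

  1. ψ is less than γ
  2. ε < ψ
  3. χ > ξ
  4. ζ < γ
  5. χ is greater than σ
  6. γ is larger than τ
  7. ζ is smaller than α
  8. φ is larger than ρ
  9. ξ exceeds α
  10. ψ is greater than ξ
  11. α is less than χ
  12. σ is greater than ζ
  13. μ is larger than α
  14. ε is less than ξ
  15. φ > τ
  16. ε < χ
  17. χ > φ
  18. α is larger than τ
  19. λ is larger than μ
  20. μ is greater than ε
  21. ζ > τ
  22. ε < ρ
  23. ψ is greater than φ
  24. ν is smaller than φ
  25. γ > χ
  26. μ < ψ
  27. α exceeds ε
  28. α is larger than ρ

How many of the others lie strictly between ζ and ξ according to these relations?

The relations place ζ below ξ. An element lies strictly between them when it is forced above ζ and also forced below ξ.
Above ζ: {α, σ, μ, χ, λ, ψ, γ}. Below ξ: {ε, ρ, τ, α}.
Intersection: {α} — 1.

1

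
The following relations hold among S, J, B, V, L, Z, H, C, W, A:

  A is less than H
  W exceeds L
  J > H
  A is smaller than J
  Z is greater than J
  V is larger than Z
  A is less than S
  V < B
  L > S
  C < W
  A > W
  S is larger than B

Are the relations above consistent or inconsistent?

We have L < W stated directly, yet also W < A < H < J < Z < V < B < S < L by chaining the others — so W < L. Contradiction.

inconsistent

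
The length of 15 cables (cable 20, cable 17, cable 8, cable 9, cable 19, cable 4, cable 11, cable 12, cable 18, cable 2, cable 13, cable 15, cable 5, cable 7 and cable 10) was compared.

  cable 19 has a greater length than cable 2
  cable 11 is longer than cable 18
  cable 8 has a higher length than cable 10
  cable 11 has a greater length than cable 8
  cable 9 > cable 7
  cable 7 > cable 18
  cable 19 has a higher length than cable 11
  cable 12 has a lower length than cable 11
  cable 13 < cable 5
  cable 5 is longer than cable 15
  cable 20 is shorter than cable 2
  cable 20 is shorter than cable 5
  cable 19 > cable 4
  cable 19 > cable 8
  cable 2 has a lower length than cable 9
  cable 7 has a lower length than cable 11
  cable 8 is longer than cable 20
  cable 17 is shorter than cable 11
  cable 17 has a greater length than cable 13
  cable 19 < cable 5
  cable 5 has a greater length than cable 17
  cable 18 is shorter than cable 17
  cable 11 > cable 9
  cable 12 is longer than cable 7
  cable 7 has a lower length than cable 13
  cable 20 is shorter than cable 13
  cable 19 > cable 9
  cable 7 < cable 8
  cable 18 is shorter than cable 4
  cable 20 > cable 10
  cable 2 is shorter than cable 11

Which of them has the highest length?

cable 5

cable 18 is not greatest since cable 18 < cable 7; cable 15 is not greatest since cable 15 < cable 5; cable 10 is not greatest since cable 10 < cable 8; cable 20 is not greatest since cable 20 < cable 13; cable 7 is not greatest since cable 7 < cable 11; cable 12 is not greatest since cable 12 < cable 11; cable 2 is not greatest since cable 2 < cable 11; cable 13 is not greatest since cable 13 < cable 17; cable 8 is not greatest since cable 8 < cable 11; cable 17 is not greatest since cable 17 < cable 5; cable 4 is not greatest since cable 4 < cable 19; cable 9 is not greatest since cable 9 < cable 19; cable 11 is not greatest since cable 11 < cable 19; cable 19 is not greatest since cable 19 < cable 5.
Only cable 5 has nothing above it, so cable 5 is the highest length.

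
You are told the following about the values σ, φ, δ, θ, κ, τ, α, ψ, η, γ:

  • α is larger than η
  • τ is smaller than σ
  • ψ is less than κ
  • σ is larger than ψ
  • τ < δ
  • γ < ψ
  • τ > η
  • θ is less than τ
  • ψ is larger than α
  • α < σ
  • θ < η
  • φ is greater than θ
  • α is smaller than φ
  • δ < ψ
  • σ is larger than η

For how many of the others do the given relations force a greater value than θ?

Directly above θ: η, τ, φ.
One step further: α, δ, σ (6 so far).
One step further: ψ (7 so far).
One step further: κ (8 so far).
No other element is forced above θ by the given relations, so the count is 8.

8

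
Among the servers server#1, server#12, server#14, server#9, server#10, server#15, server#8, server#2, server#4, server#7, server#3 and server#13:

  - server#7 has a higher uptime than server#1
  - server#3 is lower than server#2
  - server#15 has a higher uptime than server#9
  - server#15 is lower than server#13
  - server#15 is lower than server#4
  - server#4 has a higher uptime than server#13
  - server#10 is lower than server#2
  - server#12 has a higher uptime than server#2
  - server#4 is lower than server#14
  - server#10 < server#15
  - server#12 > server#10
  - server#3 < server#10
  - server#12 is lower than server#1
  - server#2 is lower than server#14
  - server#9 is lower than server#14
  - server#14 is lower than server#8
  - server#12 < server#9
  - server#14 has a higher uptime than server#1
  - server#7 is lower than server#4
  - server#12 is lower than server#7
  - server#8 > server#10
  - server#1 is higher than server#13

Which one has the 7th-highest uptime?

The consecutive relations fix a unique order: server#3 < server#10 < server#2 < server#12 < server#9 < server#15 < server#13 < server#1 < server#7 < server#4 < server#14 < server#8.
The 7th largest is server#15.

server#15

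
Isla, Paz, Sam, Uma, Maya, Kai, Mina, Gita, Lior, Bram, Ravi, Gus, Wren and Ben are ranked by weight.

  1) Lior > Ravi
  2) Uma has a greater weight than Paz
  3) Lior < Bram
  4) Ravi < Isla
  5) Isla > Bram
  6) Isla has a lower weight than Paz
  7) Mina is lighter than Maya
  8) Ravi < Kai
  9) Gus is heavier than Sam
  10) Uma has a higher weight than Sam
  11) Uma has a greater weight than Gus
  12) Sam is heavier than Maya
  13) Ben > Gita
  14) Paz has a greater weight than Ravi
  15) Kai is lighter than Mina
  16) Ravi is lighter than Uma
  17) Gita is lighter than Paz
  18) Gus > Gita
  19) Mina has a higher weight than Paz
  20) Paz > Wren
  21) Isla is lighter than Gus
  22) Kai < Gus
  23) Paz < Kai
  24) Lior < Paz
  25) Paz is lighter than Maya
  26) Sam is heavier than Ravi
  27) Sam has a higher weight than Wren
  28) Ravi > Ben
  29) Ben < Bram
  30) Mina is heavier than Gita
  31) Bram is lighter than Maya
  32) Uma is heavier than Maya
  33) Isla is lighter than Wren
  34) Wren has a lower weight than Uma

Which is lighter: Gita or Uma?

Gita < Ben and Ben < Ravi give Gita < Ravi.
With Ravi < Lior: Gita < Ben < Ravi < Lior.
Then Lior < Bram extends the chain to Bram.
Then Bram < Isla extends the chain to Isla.
With Isla < Wren: Gita < Ben < Ravi < Lior < Bram < Isla < Wren.
Then Wren < Paz extends the chain to Paz.
With Paz < Kai: Gita < Ben < Ravi < Lior < Bram < Isla < Wren < Paz < Kai.
With Kai < Mina: Gita < Ben < Ravi < Lior < Bram < Isla < Wren < Paz < Kai < Mina.
With Mina < Maya: Gita < Ben < Ravi < Lior < Bram < Isla < Wren < Paz < Kai < Mina < Maya.
With Maya < Sam: Gita < Ben < Ravi < Lior < Bram < Isla < Wren < Paz < Kai < Mina < Maya < Sam.
Then Sam < Gus extends the chain to Gus.
With Gus < Uma: Gita < Ben < Ravi < Lior < Bram < Isla < Wren < Paz < Kai < Mina < Maya < Sam < Gus < Uma.
So Gita < Uma; Gita is the lighter of the two.

Gita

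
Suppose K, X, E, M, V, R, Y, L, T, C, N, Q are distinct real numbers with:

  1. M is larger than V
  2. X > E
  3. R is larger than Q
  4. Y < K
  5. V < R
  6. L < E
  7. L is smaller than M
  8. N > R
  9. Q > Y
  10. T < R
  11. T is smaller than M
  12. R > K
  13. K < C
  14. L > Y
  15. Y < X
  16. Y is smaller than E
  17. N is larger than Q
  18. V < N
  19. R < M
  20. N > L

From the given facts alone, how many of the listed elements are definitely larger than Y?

9

From Y the given relations immediately reach K, Q, L, E, X.
From those, R, M, C, N — 9 in total.
Nothing else is reachable above Y; 9 in all.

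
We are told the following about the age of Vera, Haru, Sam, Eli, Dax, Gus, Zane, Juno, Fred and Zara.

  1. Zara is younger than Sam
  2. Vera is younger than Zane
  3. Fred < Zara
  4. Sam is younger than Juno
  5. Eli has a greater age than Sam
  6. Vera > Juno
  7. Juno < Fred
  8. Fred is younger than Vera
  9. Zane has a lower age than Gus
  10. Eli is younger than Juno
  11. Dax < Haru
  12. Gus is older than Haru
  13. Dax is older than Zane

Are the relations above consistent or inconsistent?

We have Fred < Zara stated directly, yet also Zara < Sam < Eli < Juno < Fred by chaining the others — so Zara < Fred. Contradiction.

inconsistent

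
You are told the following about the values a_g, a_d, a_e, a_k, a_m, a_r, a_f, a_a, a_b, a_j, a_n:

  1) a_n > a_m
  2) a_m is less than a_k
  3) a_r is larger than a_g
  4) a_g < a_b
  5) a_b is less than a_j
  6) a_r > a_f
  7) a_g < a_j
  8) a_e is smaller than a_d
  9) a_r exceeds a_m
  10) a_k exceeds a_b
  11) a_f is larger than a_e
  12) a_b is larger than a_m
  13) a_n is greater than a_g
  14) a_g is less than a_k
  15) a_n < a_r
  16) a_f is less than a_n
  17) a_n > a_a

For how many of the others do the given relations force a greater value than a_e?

Directly above a_e: a_d, a_f.
One step further: a_n, a_r (4 so far).
No other element is forced above a_e by the given relations, so the count is 4.

4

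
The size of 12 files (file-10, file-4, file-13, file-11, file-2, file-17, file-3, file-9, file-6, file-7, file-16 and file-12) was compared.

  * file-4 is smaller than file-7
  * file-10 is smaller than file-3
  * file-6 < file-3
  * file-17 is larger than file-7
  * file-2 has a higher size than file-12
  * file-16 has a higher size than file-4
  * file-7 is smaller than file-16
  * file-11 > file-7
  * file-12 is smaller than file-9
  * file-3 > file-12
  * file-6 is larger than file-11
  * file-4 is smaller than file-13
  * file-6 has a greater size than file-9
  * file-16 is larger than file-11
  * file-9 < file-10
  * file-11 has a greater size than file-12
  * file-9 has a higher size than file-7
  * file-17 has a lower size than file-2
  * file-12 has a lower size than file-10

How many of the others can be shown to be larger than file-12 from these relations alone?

7

From file-12 the given relations immediately reach file-9, file-10, file-11, file-2, file-3.
From those, file-6, file-16 — 7 in total.
No other element is forced above file-12 by the given relations, so the count is 7.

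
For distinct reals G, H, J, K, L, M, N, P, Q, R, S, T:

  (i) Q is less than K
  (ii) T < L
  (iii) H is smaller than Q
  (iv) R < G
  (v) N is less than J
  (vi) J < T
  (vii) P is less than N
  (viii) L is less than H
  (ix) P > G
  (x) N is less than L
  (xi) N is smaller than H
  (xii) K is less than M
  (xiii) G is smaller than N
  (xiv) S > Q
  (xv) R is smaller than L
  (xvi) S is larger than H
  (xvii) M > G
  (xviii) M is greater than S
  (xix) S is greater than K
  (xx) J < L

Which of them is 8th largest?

Chaining the given pairs: R < G < P < N < J < T < L < H < Q < K < S < M.
The 8th largest is J.

J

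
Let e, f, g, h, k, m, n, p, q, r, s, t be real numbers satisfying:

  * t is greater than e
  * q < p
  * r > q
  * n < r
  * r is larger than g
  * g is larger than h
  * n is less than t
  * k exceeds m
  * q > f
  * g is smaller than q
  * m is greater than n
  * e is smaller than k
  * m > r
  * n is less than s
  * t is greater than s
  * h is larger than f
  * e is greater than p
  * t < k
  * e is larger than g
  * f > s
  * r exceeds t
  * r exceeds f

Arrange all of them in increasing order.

Nothing is placed below n, so it is least; from there n < s; s < f; f < h; h < g; g < q; q < p; p < e; e < t; t < r; r < m; m < k, each given directly.

n < s < f < h < g < q < p < e < t < r < m < k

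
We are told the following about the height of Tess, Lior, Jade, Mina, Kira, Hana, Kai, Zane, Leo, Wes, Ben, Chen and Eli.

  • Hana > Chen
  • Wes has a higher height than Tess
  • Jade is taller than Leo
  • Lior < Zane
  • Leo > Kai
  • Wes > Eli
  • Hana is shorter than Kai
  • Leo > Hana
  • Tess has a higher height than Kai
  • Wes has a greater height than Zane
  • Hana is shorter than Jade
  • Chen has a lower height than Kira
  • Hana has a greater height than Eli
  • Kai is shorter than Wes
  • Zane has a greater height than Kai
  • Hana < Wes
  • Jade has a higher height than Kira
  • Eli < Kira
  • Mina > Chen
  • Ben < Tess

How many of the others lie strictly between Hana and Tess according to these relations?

The relations place Hana below Tess. An element lies strictly between them when it is forced above Hana and also forced below Tess.
Above Hana: {Kai, Zane, Leo, Wes, Jade}. Below Tess: {Chen, Eli, Kai, Ben}.
Intersection: {Kai} — 1.

1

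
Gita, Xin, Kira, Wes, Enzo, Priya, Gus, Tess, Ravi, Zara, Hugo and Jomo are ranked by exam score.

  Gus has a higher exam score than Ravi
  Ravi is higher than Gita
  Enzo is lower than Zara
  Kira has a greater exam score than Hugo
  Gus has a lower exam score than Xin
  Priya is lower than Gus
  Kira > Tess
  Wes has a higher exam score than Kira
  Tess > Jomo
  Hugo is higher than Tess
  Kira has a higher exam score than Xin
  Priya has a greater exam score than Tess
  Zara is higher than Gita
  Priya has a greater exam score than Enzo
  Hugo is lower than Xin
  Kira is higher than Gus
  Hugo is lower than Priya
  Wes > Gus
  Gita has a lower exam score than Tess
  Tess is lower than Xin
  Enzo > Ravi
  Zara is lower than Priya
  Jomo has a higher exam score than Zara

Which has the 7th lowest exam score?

Piecing the relations together gives one ordering: Gita < Ravi < Enzo < Zara < Jomo < Tess < Hugo < Priya < Gus < Xin < Kira < Wes.
Counting 7 from the smallest end gives Hugo.

Hugo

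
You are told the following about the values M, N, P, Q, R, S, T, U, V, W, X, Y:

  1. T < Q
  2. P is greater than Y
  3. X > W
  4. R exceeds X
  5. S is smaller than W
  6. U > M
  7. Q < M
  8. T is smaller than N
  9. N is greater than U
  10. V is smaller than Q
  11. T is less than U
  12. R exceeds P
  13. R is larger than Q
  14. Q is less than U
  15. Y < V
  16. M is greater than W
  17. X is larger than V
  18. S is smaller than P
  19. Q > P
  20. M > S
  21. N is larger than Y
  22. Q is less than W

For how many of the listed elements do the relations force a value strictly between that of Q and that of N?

3

Chaining upward from Q reaches: W, M, U, X, R.
Chaining downward from N reaches: T, Y, V, S, P, W, M, U.
Strictly between Q and N are those in both lists: W, M, U — 3 elements.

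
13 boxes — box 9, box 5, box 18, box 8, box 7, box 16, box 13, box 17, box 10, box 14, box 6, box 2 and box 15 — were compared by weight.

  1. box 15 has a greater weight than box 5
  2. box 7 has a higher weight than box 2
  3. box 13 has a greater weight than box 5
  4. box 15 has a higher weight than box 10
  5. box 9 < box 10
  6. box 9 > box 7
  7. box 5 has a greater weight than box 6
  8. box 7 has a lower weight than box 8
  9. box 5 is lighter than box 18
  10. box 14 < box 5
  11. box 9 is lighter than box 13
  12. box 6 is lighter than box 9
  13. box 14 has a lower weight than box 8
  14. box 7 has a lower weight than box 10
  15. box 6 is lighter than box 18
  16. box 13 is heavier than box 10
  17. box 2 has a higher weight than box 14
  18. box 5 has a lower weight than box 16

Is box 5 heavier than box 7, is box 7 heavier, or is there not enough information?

undetermined

Following every chain through box 7: above box 7 we get box 9, box 10, box 13, box 15, box 8; below box 7 we get box 14, box 2.
box 5 is not reached, and no chain runs the other way from box 5 to box 7.
So the given relations leave the order of box 7 and box 5 undetermined.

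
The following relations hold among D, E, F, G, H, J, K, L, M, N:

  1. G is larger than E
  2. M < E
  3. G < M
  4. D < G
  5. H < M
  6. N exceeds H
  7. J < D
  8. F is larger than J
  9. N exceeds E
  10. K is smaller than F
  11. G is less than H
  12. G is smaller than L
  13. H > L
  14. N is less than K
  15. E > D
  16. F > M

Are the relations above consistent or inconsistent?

We have E < G stated directly, yet also G < L < H < M < E by chaining the others — so G < E. Contradiction.

inconsistent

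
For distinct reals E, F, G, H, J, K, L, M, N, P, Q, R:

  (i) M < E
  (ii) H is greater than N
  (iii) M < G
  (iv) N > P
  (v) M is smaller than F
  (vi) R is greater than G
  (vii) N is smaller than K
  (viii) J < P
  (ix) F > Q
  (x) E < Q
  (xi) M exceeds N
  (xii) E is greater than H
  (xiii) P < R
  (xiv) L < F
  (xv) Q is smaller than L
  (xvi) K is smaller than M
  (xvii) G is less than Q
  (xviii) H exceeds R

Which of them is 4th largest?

E

Chaining the given pairs: J < P < N < K < M < G < R < H < E < Q < L < F.
Counting 4 from the largest end gives E.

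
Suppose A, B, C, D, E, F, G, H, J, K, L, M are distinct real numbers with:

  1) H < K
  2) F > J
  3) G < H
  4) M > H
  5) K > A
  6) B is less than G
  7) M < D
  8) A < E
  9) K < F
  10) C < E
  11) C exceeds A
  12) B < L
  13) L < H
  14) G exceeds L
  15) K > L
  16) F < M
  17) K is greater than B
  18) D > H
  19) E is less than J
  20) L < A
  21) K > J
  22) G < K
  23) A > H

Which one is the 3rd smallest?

Piecing the relations together gives one ordering: B < L < G < H < A < C < E < J < K < F < M < D.
The 3rd smallest is G.

G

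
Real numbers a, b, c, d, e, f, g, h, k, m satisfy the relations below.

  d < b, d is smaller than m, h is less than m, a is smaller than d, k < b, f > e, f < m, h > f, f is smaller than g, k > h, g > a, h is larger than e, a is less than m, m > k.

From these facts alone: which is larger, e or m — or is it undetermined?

m

e < f and f < h give e < h.
Then h < k extends the chain to k.
With k < m: e < f < h < k < m.
So m is larger.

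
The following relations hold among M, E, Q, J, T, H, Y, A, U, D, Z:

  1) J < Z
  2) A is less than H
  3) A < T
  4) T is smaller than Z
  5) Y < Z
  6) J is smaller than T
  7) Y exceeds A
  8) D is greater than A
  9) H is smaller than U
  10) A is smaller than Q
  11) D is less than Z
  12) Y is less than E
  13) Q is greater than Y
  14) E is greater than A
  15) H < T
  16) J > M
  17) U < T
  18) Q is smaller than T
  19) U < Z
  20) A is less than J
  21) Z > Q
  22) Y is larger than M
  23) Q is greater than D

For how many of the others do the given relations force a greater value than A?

9

The elements the relations force above A are D, H, Y, J, U, Q, E, T, Z — no chain reaches any other.
That is 9.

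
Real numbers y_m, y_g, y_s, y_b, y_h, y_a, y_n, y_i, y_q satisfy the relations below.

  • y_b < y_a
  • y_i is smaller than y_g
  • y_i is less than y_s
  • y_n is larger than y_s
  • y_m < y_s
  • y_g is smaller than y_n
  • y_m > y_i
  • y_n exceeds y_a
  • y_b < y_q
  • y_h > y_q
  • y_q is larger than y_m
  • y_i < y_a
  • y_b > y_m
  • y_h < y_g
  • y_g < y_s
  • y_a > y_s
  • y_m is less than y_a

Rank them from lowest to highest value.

Each adjacent pair is fixed by a given relation: y_i < y_m; y_m < y_b; y_b < y_q; y_q < y_h; y_h < y_g; y_g < y_s; y_s < y_a; y_a < y_n. Chaining them end to end gives the full order.

y_i < y_m < y_b < y_q < y_h < y_g < y_s < y_a < y_n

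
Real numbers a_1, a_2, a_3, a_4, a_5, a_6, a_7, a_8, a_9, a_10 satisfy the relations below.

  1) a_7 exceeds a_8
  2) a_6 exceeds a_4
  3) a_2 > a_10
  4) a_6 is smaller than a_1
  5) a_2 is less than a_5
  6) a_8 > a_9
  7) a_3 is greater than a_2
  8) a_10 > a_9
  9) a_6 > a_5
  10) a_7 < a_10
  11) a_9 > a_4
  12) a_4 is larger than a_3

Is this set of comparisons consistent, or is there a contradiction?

Chaining the given relations yields a_3 < a_4 < a_9 < a_8 < a_7 < a_10 < a_2, so a_3 < a_2. But one relation states a_2 < a_3. These cannot both hold.

inconsistent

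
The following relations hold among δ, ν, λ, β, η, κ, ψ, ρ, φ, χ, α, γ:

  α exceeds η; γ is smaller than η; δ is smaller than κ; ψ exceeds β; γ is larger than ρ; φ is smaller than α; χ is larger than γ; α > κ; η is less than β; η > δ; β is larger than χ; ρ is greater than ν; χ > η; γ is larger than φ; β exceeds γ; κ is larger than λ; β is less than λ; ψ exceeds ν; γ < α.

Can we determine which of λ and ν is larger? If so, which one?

λ

Chaining the given relations: ν < ρ < γ < β < λ.
So λ is larger.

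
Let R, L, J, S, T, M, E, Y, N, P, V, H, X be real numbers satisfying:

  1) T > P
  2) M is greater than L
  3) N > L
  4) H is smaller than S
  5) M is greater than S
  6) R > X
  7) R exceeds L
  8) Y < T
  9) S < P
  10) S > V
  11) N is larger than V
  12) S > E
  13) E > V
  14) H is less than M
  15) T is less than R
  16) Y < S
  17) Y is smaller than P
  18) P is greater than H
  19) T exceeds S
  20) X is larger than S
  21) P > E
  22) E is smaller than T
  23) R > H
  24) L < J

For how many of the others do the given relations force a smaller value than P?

5

From P the given relations immediately reach H, E, Y, S.
From those, V — 5 in total.
Nothing else is reachable below P; 5 in all.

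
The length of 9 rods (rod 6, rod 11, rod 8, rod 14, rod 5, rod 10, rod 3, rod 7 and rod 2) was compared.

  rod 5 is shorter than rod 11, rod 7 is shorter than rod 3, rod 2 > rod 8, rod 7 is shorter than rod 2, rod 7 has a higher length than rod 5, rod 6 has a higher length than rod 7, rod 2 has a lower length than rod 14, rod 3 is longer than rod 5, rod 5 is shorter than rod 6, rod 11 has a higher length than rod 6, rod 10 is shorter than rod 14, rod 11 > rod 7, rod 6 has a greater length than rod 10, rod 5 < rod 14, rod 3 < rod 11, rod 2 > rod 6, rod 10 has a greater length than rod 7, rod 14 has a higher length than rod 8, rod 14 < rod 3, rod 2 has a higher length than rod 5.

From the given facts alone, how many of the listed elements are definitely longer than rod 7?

6

Directly above rod 7: rod 10, rod 6, rod 2, rod 3, rod 11.
One step further: rod 14 (6 so far).
No other element is forced above rod 7 by the given relations, so the count is 6.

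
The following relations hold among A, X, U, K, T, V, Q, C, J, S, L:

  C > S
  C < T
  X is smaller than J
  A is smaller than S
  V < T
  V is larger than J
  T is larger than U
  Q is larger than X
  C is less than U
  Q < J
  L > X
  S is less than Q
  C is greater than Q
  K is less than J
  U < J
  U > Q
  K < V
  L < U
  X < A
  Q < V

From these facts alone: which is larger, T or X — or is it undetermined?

Link the given pairs in sequence: X < A; A < S; S < Q; Q < C; C < U; U < J; J < V; V < T.
Together: X < A < S < Q < C < U < J < V < T.
So T is larger.

T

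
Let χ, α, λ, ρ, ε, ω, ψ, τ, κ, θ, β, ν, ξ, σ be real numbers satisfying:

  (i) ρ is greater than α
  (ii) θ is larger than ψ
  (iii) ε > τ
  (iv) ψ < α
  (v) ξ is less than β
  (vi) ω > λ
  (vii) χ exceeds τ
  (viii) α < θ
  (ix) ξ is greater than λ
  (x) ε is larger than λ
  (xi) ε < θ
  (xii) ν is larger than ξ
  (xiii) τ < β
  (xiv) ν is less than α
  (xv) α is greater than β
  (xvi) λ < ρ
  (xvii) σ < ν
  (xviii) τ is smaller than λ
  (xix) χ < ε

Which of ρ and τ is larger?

τ < λ and λ < ξ give τ < ξ.
Then ξ < β extends the chain to β.
With β < α: τ < λ < ξ < β < α.
With α < ρ: τ < λ < ξ < β < α < ρ.
So τ < ρ; ρ is the larger of the two.

ρ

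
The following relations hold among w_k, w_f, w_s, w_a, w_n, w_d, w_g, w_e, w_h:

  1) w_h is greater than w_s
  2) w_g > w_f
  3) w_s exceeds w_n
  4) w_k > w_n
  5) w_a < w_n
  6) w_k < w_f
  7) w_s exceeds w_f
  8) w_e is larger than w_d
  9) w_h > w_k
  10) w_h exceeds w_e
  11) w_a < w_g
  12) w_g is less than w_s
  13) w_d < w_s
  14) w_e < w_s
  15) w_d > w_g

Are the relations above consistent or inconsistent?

The single ordering w_a < w_n < w_k < w_f < w_g < w_d < w_e < w_s < w_h satisfies every listed relation, so no contradiction arises.

consistent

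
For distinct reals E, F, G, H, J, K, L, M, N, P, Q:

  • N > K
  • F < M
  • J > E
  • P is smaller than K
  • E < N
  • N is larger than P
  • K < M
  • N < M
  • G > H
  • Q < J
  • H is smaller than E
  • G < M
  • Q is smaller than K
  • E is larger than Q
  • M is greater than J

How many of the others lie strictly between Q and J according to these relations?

1

Chaining upward from Q reaches: E, K, N, M.
Chaining downward from J reaches: H, E.
Strictly between Q and J are those in both lists: E — 1 element.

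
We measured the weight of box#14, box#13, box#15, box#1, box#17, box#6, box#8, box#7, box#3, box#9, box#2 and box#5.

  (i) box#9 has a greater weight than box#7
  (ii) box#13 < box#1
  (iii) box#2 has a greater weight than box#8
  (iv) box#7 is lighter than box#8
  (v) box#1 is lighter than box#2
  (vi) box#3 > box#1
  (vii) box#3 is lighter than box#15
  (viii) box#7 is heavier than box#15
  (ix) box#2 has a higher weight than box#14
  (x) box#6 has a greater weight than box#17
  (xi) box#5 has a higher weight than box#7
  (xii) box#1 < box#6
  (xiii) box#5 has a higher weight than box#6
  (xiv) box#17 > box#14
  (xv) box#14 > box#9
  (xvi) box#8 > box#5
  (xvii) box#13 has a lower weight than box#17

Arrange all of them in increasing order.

box#13 < box#1 < box#3 < box#15 < box#7 < box#9 < box#14 < box#17 < box#6 < box#5 < box#8 < box#2

The consecutive links are each given: box#13 < box#1; box#1 < box#3; box#3 < box#15; box#15 < box#7; box#7 < box#9; box#9 < box#14; box#14 < box#17; box#17 < box#6; box#6 < box#5; box#5 < box#8; box#8 < box#2.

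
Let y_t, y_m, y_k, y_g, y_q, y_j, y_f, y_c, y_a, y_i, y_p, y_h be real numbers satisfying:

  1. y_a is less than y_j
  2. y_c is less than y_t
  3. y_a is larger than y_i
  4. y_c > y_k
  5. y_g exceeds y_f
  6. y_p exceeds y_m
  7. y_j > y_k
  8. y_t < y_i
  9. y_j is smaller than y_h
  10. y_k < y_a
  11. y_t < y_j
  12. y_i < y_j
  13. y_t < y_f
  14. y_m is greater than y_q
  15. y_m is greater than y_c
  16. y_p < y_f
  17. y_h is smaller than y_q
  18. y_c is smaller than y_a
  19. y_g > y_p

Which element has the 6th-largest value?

y_h

Chaining the given pairs: y_k < y_c < y_t < y_i < y_a < y_j < y_h < y_q < y_m < y_p < y_f < y_g.
The 6th largest is y_h.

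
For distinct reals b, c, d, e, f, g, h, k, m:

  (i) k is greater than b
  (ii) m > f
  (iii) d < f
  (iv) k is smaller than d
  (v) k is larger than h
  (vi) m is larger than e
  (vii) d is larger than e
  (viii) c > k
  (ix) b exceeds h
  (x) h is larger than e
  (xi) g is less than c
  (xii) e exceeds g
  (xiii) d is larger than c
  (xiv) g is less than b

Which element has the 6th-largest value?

b

The consecutive relations fix a unique order: g < e < h < b < k < c < d < f < m.
Counting 6 from the largest end gives b.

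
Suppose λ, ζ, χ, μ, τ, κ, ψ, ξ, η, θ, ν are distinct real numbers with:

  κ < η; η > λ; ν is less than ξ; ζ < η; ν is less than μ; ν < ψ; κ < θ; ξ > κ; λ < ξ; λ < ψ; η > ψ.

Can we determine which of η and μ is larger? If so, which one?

undetermined

Following every chain through μ: below μ we get ν.
η is not reached, and no chain runs the other way from η to μ.
So the given relations leave the order of μ and η undetermined.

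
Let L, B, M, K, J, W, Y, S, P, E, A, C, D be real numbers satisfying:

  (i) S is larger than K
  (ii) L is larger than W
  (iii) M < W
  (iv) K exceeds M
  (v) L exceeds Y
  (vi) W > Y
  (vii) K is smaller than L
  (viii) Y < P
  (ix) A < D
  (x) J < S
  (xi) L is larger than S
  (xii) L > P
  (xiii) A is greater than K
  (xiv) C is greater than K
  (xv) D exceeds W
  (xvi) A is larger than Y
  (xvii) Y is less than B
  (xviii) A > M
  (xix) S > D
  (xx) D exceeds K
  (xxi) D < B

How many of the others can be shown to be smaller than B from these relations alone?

6

Directly below B: Y, D.
One step further: W, K, A (5 so far).
One step further: M (6 so far).
No other element is forced below B by the given relations, so the count is 6.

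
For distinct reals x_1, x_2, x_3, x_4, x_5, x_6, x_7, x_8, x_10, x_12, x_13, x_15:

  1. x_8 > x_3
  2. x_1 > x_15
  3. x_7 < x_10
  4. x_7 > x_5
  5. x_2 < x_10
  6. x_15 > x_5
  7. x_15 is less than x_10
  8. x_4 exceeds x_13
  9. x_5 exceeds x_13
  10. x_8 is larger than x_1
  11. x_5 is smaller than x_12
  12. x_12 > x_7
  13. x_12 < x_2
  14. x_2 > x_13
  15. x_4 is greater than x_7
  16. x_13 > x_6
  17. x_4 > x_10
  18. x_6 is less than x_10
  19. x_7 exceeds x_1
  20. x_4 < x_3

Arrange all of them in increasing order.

x_6 < x_13 < x_5 < x_15 < x_1 < x_7 < x_12 < x_2 < x_10 < x_4 < x_3 < x_8

Each adjacent pair is fixed by a given relation: x_6 < x_13; x_13 < x_5; x_5 < x_15; x_15 < x_1; x_1 < x_7; x_7 < x_12; x_12 < x_2; x_2 < x_10; x_10 < x_4; x_4 < x_3; x_3 < x_8. Chaining them end to end gives the full order.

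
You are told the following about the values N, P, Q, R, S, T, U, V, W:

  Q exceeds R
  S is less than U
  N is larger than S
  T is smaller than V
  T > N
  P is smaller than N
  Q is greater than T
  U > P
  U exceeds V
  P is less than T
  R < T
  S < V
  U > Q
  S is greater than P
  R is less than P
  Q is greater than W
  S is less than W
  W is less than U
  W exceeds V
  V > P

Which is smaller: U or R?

R

R < P and P < N give R < N.
Then N < T extends the chain to T.
Then T < V extends the chain to V.
With V < W: R < P < N < T < V < W.
Then W < Q extends the chain to Q.
Then Q < U extends the chain to U.
So R < U; R is the smaller of the two.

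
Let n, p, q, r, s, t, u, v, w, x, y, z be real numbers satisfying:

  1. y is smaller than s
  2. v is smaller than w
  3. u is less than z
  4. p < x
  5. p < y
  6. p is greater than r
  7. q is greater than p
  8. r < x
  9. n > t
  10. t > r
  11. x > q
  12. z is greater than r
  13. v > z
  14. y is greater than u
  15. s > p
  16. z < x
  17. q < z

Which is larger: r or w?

The relevant relations are r < p; p < q; q < z; z < v; v < w.
Together: r < p < q < z < v < w.
So r < w; w is the larger of the two.

w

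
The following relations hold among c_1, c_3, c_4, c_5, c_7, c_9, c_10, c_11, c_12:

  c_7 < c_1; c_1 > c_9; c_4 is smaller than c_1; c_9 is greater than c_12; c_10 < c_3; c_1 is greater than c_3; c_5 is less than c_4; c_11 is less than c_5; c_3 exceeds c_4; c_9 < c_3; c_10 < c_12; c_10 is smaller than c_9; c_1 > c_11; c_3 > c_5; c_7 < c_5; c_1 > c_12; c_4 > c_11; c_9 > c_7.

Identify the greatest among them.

c_1

Chaining downward from c_1: directly below it, c_7, c_11, c_12, c_4, c_9, c_3; then c_10, c_5.
That covers every other element, and nothing is given above c_1, so c_1 is the greatest.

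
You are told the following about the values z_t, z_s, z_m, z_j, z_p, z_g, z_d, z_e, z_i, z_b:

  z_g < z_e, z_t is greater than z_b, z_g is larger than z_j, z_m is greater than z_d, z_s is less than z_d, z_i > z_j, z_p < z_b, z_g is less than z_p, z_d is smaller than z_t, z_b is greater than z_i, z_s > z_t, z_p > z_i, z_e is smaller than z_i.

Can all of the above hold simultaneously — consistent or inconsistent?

inconsistent

Chaining the given relations yields z_t < z_s < z_d, so z_t < z_d. But one relation states z_d < z_t. These cannot both hold.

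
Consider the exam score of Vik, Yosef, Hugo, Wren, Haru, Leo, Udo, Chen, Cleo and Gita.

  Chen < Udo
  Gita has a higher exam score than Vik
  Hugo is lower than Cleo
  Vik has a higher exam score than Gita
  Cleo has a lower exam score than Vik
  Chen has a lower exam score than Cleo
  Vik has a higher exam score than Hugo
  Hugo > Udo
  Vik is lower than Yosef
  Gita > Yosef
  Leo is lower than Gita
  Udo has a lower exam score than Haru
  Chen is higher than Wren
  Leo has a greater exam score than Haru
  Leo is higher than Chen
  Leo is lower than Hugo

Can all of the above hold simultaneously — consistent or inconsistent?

Chaining the given relations yields Vik < Yosef < Gita, so Vik < Gita. But one relation states Gita < Vik. These cannot both hold.

inconsistent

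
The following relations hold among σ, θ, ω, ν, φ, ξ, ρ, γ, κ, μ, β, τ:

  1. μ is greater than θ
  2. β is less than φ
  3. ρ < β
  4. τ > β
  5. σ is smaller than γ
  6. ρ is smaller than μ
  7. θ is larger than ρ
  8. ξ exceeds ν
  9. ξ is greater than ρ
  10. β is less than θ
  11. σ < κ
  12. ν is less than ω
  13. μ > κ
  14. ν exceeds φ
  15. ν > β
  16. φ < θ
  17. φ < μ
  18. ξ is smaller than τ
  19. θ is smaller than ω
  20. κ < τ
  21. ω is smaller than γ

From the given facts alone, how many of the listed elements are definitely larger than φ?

Directly above φ: θ, ν, μ.
One step further: ξ, ω (5 so far).
One step further: τ, γ (7 so far).
No other element is forced above φ by the given relations, so the count is 7.

7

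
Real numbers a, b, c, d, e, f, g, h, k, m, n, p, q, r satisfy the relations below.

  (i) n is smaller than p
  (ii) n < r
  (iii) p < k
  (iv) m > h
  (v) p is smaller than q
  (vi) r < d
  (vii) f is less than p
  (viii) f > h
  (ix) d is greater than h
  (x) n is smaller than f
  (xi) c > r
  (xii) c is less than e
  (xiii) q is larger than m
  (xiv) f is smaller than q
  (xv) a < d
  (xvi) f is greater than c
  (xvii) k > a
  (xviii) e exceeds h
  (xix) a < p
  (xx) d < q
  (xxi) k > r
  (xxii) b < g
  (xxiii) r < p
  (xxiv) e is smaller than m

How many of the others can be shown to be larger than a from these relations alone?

The elements the relations force above a are p, k, d, q — no chain reaches any other.
That is 4.

4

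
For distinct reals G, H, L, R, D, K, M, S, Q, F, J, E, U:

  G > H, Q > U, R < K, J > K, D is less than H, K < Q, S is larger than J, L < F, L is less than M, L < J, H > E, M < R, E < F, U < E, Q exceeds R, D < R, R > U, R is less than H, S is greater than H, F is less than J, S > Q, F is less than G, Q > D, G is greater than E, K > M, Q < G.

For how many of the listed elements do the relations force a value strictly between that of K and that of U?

1

Chaining upward from U reaches: R, E, F, J, H, Q, S, G.
Chaining downward from K reaches: D, L, M, R.
Strictly between U and K are those in both lists: R — 1 element.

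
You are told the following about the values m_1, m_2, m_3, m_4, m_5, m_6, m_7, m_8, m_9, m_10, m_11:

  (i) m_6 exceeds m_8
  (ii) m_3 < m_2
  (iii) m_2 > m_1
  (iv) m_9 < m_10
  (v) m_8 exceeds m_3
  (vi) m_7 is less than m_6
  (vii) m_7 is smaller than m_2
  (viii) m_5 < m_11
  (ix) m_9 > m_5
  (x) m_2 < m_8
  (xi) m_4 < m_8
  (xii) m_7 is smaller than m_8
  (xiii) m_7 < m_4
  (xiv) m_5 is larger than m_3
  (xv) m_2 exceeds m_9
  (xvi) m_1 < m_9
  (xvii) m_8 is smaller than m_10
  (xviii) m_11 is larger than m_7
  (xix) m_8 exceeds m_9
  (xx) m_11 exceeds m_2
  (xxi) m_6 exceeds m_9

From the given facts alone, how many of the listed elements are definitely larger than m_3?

Directly above m_3: m_5, m_2, m_8.
One step further: m_9, m_6, m_11, m_10 (7 so far).
No other element is forced above m_3 by the given relations, so the count is 7.

7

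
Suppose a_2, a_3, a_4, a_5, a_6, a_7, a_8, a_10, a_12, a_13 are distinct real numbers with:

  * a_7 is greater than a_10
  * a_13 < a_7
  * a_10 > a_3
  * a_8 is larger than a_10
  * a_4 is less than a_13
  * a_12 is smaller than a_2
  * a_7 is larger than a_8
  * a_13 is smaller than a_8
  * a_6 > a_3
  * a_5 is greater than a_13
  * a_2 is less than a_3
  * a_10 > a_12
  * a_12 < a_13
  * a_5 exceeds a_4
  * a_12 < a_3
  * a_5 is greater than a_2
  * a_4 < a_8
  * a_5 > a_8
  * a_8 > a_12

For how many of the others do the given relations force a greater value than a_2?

The elements the relations force above a_2 are a_3, a_10, a_8, a_6, a_7, a_5 — no chain reaches any other.
That is 6.

6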